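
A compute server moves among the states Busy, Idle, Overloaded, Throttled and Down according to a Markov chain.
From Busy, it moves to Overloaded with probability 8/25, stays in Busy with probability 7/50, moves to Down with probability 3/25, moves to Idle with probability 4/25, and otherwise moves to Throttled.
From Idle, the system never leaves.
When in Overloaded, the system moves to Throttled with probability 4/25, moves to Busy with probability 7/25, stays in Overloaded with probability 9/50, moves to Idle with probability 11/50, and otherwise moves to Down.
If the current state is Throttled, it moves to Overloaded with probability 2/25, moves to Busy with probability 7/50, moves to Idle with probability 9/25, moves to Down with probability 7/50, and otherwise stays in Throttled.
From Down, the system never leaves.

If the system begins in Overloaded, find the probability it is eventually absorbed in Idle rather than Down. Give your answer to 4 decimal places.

Let h(s) be the probability of absorption at Idle starting from transient state s. Then h(Idle) = 1 and h(Down) = 0. By first-step analysis:
h(Busy) = 0.14·h(Busy) + 0.16·1 + 0.32·h(Overloaded) + 0.26·h(Throttled) + 0.12·0
h(Overloaded) = 0.28·h(Busy) + 0.22·1 + 0.18·h(Overloaded) + 0.16·h(Throttled) + 0.16·0
h(Throttled) = 0.14·h(Busy) + 0.36·1 + 0.08·h(Overloaded) + 0.28·h(Throttled) + 0.14·0
Solving: h(Busy) = 0.6237, h(Overloaded) = 0.6158, h(Throttled) = 0.6897.
Starting from Overloaded, the probability is 0.6158.

0.6158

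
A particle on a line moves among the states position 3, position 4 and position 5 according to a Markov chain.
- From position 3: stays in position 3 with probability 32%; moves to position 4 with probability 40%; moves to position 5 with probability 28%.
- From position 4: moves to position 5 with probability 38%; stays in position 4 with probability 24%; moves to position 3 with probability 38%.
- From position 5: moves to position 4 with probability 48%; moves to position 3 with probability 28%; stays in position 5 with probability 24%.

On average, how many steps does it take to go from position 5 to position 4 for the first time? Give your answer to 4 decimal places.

Let t(s) be the expected number of steps to first reach position 4 from state s, with t(position 4) = 0. Conditioning on the first step:
t(position 3) = 1 + 0.32·t(position 3) + 0.28·t(position 5)
t(position 5) = 1 + 0.28·t(position 3) + 0.24·t(position 5)
Solving: t(position 3) = 2.3723, t(position 5) = 2.1898.
Expected steps from position 5 to position 4: 2.1898.

2.1898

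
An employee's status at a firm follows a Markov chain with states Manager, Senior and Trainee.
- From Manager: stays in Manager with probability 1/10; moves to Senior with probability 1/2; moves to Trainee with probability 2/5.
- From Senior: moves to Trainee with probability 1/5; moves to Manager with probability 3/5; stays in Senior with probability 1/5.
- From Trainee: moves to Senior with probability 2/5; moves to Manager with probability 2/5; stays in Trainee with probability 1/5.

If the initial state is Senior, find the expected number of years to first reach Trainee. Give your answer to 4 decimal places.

3.5714

Let t(s) be the expected number of years to first reach Trainee from state s, with t(Trainee) = 0. Conditioning on the first year:
t(Manager) = 1 + 0.1·t(Manager) + 0.5·t(Senior)
t(Senior) = 1 + 0.6·t(Manager) + 0.2·t(Senior)
Solving: t(Manager) = 3.0952, t(Senior) = 3.5714.
Expected years from Senior to Trainee: 3.5714.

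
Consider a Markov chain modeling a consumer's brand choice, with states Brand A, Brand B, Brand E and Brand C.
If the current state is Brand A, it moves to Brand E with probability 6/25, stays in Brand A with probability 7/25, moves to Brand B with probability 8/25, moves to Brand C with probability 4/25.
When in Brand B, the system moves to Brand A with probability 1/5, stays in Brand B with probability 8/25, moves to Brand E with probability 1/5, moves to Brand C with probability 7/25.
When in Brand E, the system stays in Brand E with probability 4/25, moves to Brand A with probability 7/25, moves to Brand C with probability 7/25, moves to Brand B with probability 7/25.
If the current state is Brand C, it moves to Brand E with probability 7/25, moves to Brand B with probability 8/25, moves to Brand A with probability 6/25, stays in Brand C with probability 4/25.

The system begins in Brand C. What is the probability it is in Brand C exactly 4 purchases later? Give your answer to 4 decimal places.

Propagate the distribution vector 4 purchases from Brand C.
After 0 purchases: (0.0000, 0.0000, 0.0000, 1.0000)
After 1 purchase: (0.2400, 0.3200, 0.2800, 0.1600)
After 2 purchases: (0.2480, 0.3088, 0.2112, 0.2320)
After 3 purchases: (0.2460, 0.3116, 0.2200, 0.2224)
After 4 purchases: (0.2462, 0.3112, 0.2188, 0.2238)
P(in Brand C after 4 purchases) = 0.2238

0.2238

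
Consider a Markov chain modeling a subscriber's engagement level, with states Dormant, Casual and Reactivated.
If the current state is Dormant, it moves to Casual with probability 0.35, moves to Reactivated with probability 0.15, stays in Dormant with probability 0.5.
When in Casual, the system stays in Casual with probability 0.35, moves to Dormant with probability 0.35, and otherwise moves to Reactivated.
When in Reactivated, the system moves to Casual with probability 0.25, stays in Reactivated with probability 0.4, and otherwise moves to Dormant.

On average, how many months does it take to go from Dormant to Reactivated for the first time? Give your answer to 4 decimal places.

4.9383

Let t(s) be the expected number of months to first reach Reactivated from state s, with t(Reactivated) = 0. Conditioning on the first month:
t(Dormant) = 1 + 0.5·t(Dormant) + 0.35·t(Casual)
t(Casual) = 1 + 0.35·t(Dormant) + 0.35·t(Casual)
Solving: t(Dormant) = 4.9383, t(Casual) = 4.1975.
Expected months from Dormant to Reactivated: 4.9383.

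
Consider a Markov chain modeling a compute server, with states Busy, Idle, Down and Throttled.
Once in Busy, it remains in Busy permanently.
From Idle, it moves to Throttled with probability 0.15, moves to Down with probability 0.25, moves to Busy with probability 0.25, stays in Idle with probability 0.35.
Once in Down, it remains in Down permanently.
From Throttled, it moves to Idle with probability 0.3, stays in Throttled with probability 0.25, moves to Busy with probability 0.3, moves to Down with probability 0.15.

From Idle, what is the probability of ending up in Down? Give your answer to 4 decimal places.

0.4746

Let h(s) be the probability of absorption at Down starting from transient state s. Then h(Down) = 1 and h(Busy) = 0. By first-step analysis:
h(Idle) = 0.25·0 + 0.35·h(Idle) + 0.25·1 + 0.15·h(Throttled)
h(Throttled) = 0.3·0 + 0.3·h(Idle) + 0.15·1 + 0.25·h(Throttled)
Solving: h(Idle) = 0.4746, h(Throttled) = 0.3898.
Starting from Idle, the probability is 0.4746.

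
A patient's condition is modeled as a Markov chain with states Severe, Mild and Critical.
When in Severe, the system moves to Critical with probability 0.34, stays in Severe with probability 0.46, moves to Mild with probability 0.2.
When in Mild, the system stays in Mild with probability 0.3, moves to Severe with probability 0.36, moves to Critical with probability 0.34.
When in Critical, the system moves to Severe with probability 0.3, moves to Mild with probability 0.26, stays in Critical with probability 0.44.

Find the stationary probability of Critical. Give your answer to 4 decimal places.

0.3778

Let the stationary distribution be π with π = πP and π_1 + π_2 + π_3 = 1.
π_1 = 0.46·π_1 + 0.36·π_2 + 0.3·π_3
π_2 = 0.2·π_1 + 0.3·π_2 + 0.26·π_3
Solving with the normalization constraint gives π = (0.3748, 0.2474, 0.3778).
So the stationary probability of Critical is 0.3778.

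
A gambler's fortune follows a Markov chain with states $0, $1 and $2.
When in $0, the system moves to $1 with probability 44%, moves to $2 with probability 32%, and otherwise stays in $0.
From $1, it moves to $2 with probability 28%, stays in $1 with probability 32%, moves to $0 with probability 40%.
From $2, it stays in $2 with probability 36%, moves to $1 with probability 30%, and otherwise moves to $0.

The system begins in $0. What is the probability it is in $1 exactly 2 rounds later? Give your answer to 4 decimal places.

Sum over the intermediate state after 1 round:
P = P($0→$0)·P($0→$1) + P($0→$1)·P($1→$1) + P($0→$2)·P($2→$1)
  = 0.24×0.44 + 0.44×0.32 + 0.32×0.3
  = 0.1056 + 0.1408 + 0.0960 = 0.3424

0.3424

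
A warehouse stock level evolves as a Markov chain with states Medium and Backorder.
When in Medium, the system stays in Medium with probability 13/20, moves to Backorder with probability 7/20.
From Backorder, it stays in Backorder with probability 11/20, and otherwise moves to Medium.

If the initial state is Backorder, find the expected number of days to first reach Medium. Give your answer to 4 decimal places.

2.2222

Let t(s) be the expected number of days to first reach Medium from state s, with t(Medium) = 0. Conditioning on the first day:
t(Backorder) = 1 + 0.55·t(Backorder)
Solving: t(Backorder) = 2.2222.
Expected days from Backorder to Medium: 2.2222.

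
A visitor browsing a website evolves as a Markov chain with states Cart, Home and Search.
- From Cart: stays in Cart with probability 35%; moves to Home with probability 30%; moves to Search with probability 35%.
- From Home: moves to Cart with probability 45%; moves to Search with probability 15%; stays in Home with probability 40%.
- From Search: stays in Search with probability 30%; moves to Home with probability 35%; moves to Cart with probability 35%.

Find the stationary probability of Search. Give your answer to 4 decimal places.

Let the stationary distribution be π with π = πP and π_1 + π_2 + π_3 = 1.
π_1 = 0.35·π_1 + 0.45·π_2 + 0.35·π_3
π_2 = 0.3·π_1 + 0.4·π_2 + 0.35·π_3
Solving with the normalization constraint gives π = (0.3848, 0.3482, 0.2670).
So the stationary probability of Search is 0.2670.

0.2670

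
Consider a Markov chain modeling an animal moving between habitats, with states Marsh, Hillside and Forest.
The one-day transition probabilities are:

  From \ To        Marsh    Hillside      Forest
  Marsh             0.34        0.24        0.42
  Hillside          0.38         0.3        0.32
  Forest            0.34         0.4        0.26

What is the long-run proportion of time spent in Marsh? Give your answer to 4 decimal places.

0.3525

Let the stationary distribution be π with π = πP and π_1 + π_2 + π_3 = 1.
π_1 = 0.34·π_1 + 0.38·π_2 + 0.34·π_3
π_2 = 0.24·π_1 + 0.3·π_2 + 0.4·π_3
Solving with the normalization constraint gives π = (0.3525, 0.3124, 0.3351).
So the stationary probability of Marsh is 0.3525.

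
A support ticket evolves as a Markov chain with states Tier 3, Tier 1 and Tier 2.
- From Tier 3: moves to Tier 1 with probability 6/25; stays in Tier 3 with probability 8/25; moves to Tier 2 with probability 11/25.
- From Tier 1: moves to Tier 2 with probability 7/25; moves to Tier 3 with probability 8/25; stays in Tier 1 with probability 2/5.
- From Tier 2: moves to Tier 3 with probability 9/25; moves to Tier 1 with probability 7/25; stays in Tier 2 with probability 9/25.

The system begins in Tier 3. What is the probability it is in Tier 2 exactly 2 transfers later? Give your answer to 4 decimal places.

0.3664

Sum over the intermediate state after 1 transfer:
P = P(Tier 3→Tier 3)·P(Tier 3→Tier 2) + P(Tier 3→Tier 1)·P(Tier 1→Tier 2) + P(Tier 3→Tier 2)·P(Tier 2→Tier 2)
  = 0.32×0.44 + 0.24×0.28 + 0.44×0.36
  = 0.1408 + 0.0672 + 0.1584 = 0.3664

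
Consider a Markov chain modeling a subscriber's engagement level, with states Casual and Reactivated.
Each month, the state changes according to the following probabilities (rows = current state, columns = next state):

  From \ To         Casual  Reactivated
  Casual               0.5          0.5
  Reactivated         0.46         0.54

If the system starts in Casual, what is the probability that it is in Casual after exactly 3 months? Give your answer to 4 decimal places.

0.4792

Propagate the distribution vector 3 months from Casual.
After 0 months: (1.0000, 0.0000)
After 1 month: (0.5000, 0.5000)
After 2 months: (0.4800, 0.5200)
After 3 months: (0.4792, 0.5208)
P(in Casual after 3 months) = 0.4792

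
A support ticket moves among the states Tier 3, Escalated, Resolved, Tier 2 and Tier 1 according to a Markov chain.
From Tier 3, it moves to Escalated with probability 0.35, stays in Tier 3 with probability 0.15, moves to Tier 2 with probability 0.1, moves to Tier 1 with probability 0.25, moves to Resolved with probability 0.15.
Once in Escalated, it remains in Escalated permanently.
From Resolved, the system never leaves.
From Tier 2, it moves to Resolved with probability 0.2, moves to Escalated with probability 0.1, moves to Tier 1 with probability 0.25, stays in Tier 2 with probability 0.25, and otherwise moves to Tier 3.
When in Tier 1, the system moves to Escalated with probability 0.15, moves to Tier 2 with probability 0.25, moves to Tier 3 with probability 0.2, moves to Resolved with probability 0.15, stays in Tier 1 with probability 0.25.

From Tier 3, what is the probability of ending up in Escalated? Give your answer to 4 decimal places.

0.6215

Let h(s) be the probability of absorption at Escalated starting from transient state s. Then h(Escalated) = 1 and h(Resolved) = 0. By first-step analysis:
h(Tier 3) = 0.15·h(Tier 3) + 0.35·1 + 0.15·0 + 0.1·h(Tier 2) + 0.25·h(Tier 1)
h(Tier 2) = 0.2·h(Tier 3) + 0.1·1 + 0.2·0 + 0.25·h(Tier 2) + 0.25·h(Tier 1)
h(Tier 1) = 0.2·h(Tier 3) + 0.15·1 + 0.15·0 + 0.25·h(Tier 2) + 0.25·h(Tier 1)
Solving: h(Tier 3) = 0.6215, h(Tier 2) = 0.4736, h(Tier 1) = 0.5236.
Starting from Tier 3, the probability is 0.6215.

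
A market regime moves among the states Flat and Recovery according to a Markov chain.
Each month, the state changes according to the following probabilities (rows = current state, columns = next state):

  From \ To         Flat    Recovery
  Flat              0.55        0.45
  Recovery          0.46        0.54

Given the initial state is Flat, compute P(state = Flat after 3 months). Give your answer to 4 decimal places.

Propagate the distribution vector 3 months from Flat.
After 0 months: (1.0000, 0.0000)
After 1 month: (0.5500, 0.4500)
After 2 months: (0.5095, 0.4905)
After 3 months: (0.5059, 0.4941)
P(in Flat after 3 months) = 0.5059

0.5059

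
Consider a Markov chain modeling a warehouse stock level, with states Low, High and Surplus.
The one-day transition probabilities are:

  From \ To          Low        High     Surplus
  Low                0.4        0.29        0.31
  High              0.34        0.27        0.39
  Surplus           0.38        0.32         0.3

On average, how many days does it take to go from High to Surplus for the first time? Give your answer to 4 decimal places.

2.7696

Let t(s) be the expected number of days to first reach Surplus from state s, with t(Surplus) = 0. Conditioning on the first day:
t(Low) = 1 + 0.4·t(Low) + 0.29·t(High)
t(High) = 1 + 0.34·t(Low) + 0.27·t(High)
Solving: t(Low) = 3.0053, t(High) = 2.7696.
Expected days from High to Surplus: 2.7696.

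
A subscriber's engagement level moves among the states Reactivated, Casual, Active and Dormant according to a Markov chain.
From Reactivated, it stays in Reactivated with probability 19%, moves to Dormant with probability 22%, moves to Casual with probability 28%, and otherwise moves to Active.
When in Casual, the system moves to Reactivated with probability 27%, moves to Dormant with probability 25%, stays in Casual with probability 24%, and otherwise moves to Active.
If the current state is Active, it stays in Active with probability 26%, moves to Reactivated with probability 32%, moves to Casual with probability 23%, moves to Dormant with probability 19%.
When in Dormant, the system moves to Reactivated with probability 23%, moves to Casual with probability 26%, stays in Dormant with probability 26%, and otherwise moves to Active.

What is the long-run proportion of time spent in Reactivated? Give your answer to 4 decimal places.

Let the stationary distribution be π with π = πP and π_1 + π_2 + π_3 + π_4 = 1.
π_1 = 0.19·π_1 + 0.27·π_2 + 0.32·π_3 + 0.23·π_4
π_2 = 0.28·π_1 + 0.24·π_2 + 0.23·π_3 + 0.26·π_4
π_3 = 0.31·π_1 + 0.24·π_2 + 0.26·π_3 + 0.25·π_4
Solving with the normalization constraint gives π = (0.2538, 0.2521, 0.2654, 0.2288).
So the stationary probability of Reactivated is 0.2538.

0.2538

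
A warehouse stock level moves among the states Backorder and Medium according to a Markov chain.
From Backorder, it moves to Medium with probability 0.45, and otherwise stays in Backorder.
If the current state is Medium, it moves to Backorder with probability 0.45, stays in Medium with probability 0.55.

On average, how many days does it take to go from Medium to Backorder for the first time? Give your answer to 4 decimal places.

2.2222

Let t(s) be the expected number of days to first reach Backorder from state s, with t(Backorder) = 0. Conditioning on the first day:
t(Medium) = 1 + 0.55·t(Medium)
Solving: t(Medium) = 2.2222.
Expected days from Medium to Backorder: 2.2222.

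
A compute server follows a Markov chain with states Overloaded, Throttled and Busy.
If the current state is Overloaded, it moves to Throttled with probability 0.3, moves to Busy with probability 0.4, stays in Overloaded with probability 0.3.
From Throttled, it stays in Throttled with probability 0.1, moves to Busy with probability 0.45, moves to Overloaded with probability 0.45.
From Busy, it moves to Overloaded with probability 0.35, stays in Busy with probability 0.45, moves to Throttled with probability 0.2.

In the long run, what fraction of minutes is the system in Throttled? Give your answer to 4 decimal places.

Let the stationary distribution be π with π = πP and π_1 + π_2 + π_3 = 1.
π_1 = 0.3·π_1 + 0.45·π_2 + 0.35·π_3
π_2 = 0.3·π_1 + 0.1·π_2 + 0.2·π_3
Solving with the normalization constraint gives π = (0.3537, 0.2140, 0.4323).
So the stationary probability of Throttled is 0.2140.

0.2140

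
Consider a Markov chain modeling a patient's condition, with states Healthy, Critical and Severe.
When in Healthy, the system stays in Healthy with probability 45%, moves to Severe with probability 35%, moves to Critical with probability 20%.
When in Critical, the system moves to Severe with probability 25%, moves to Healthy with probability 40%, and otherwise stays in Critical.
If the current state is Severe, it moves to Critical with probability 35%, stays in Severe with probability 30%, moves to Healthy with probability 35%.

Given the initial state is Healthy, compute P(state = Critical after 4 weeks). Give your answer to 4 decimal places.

Propagate the distribution vector 4 weeks from Healthy.
After 0 weeks: (1.0000, 0.0000, 0.0000)
After 1 week: (0.4500, 0.2000, 0.3500)
After 2 weeks: (0.4050, 0.2825, 0.3125)
After 3 weeks: (0.4046, 0.2893, 0.3061)
After 4 weeks: (0.4049, 0.2893, 0.3058)
P(in Critical after 4 weeks) = 0.2893

0.2893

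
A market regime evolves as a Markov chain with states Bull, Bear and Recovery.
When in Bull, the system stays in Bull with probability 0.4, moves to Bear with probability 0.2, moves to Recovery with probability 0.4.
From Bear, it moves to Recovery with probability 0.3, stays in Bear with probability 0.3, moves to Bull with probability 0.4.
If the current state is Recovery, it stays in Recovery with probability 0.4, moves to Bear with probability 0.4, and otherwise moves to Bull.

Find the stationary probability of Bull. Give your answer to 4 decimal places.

0.3261

Let the stationary distribution be π with π = πP and π_1 + π_2 + π_3 = 1.
π_1 = 0.4·π_1 + 0.4·π_2 + 0.2·π_3
π_2 = 0.2·π_1 + 0.3·π_2 + 0.4·π_3
Solving with the normalization constraint gives π = (0.3261, 0.3043, 0.3696).
So the stationary probability of Bull is 0.3261.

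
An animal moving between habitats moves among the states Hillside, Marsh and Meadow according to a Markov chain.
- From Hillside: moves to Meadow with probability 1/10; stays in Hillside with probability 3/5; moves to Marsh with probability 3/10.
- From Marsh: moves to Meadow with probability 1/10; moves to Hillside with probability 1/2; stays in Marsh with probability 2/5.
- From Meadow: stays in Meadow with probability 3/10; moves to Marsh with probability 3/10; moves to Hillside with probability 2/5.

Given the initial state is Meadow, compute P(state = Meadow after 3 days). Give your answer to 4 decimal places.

0.1320

Propagate the distribution vector 3 days from Meadow.
After 0 days: (0.0000, 0.0000, 1.0000)
After 1 day: (0.4000, 0.3000, 0.3000)
After 2 days: (0.5100, 0.3300, 0.1600)
After 3 days: (0.5350, 0.3330, 0.1320)
P(in Meadow after 3 days) = 0.1320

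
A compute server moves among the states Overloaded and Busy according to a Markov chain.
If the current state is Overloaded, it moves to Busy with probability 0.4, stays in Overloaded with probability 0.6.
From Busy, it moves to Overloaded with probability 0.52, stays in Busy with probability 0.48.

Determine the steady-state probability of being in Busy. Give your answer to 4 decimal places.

0.4348

Let the stationary distribution be π with π = πP and π_1 + π_2 = 1.
π_1 = 0.6·π_1 + 0.52·π_2
Solving with the normalization constraint gives π = (0.5652, 0.4348).
So the stationary probability of Busy is 0.4348.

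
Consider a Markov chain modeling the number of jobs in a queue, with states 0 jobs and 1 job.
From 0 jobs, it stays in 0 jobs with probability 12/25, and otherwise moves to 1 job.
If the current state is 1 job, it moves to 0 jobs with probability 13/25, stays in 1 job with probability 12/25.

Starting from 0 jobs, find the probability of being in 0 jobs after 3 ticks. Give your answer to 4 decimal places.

Propagate the distribution vector 3 ticks from 0 jobs.
After 0 ticks: (1.0000, 0.0000)
After 1 tick: (0.4800, 0.5200)
After 2 ticks: (0.5008, 0.4992)
After 3 ticks: (0.5000, 0.5000)
P(in 0 jobs after 3 ticks) = 0.5000

0.5000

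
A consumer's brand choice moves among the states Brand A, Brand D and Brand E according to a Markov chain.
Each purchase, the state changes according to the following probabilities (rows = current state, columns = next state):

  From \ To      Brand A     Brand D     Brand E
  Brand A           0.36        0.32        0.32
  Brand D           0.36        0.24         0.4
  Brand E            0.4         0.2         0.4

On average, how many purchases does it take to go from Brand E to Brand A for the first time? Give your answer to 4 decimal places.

2.5532

Let t(s) be the expected number of purchases to first reach Brand A from state s, with t(Brand A) = 0. Conditioning on the first purchase:
t(Brand D) = 1 + 0.24·t(Brand D) + 0.4·t(Brand E)
t(Brand E) = 1 + 0.2·t(Brand D) + 0.4·t(Brand E)
Solving: t(Brand D) = 2.6596, t(Brand E) = 2.5532.
Expected purchases from Brand E to Brand A: 2.5532.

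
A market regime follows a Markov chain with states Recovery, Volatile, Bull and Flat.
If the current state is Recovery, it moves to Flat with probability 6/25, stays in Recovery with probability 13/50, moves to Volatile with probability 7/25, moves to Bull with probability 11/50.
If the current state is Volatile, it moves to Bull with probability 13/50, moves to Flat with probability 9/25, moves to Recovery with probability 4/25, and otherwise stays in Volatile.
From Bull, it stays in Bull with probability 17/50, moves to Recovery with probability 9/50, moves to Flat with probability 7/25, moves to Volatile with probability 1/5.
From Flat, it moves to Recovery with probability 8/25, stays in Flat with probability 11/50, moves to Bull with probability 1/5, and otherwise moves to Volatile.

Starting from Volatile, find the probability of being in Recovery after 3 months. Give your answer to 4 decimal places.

Propagate the distribution vector 3 months from Volatile.
After 0 months: (0.0000, 1.0000, 0.0000, 0.0000)
After 1 month: (0.1600, 0.2200, 0.2600, 0.3600)
After 2 months: (0.2388, 0.2388, 0.2528, 0.2696)
After 3 months: (0.2321, 0.2401, 0.2545, 0.2734)
P(in Recovery after 3 months) = 0.2321

0.2321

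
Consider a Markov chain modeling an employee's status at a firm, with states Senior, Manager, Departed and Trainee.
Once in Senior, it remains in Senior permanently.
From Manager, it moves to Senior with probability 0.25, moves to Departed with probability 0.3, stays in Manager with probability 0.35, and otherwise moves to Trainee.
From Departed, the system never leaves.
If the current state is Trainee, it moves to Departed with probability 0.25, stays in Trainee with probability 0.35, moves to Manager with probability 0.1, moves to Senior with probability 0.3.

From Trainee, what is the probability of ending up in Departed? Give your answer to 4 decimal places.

Let h(s) be the probability of absorption at Departed starting from transient state s. Then h(Departed) = 1 and h(Senior) = 0. By first-step analysis:
h(Manager) = 0.25·0 + 0.35·h(Manager) + 0.3·1 + 0.1·h(Trainee)
h(Trainee) = 0.3·0 + 0.1·h(Manager) + 0.25·1 + 0.35·h(Trainee)
Solving: h(Manager) = 0.5333, h(Trainee) = 0.4667.
Starting from Trainee, the probability is 0.4667.

0.4667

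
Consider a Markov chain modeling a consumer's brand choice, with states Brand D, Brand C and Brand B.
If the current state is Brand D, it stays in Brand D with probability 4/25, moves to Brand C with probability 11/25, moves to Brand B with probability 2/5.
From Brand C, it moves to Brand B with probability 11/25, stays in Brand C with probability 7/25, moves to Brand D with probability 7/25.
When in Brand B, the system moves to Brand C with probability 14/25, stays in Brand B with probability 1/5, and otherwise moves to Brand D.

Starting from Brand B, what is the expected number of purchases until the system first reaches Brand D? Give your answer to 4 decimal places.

3.8835

Let t(s) be the expected number of purchases to first reach Brand D from state s, with t(Brand D) = 0. Conditioning on the first purchase:
t(Brand C) = 1 + 0.28·t(Brand C) + 0.44·t(Brand B)
t(Brand B) = 1 + 0.56·t(Brand C) + 0.2·t(Brand B)
Solving: t(Brand C) = 3.7621, t(Brand B) = 3.8835.
Expected purchases from Brand B to Brand D: 3.8835.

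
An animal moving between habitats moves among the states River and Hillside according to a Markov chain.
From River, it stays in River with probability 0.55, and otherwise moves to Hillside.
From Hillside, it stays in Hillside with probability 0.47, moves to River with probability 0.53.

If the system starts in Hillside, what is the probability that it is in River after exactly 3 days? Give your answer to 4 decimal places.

0.5408

Propagate the distribution vector 3 days from Hillside.
After 0 days: (0.0000, 1.0000)
After 1 day: (0.5300, 0.4700)
After 2 days: (0.5406, 0.4594)
After 3 days: (0.5408, 0.4592)
P(in River after 3 days) = 0.5408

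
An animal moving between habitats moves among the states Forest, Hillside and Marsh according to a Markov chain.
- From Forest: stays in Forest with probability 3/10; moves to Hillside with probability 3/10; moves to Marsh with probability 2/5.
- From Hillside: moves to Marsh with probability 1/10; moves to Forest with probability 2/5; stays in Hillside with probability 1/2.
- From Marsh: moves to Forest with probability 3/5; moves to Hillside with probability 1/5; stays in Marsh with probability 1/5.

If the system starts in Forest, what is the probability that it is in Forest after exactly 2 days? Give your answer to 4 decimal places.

0.4500

Sum over the intermediate state after 1 day:
P = P(Forest→Forest)·P(Forest→Forest) + P(Forest→Hillside)·P(Hillside→Forest) + P(Forest→Marsh)·P(Marsh→Forest)
  = 0.3×0.3 + 0.3×0.4 + 0.4×0.6
  = 0.0900 + 0.1200 + 0.2400 = 0.4500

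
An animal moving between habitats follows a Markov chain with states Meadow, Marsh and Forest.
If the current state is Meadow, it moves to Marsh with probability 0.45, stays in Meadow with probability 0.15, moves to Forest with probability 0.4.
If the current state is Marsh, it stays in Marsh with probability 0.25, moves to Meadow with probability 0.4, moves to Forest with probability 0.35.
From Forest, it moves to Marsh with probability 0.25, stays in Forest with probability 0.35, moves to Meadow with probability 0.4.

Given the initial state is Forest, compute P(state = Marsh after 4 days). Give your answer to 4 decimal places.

Propagate the distribution vector 4 days from Forest.
After 0 days: (0.0000, 0.0000, 1.0000)
After 1 day: (0.4000, 0.2500, 0.3500)
After 2 days: (0.3000, 0.3300, 0.3700)
After 3 days: (0.3250, 0.3100, 0.3650)
After 4 days: (0.3188, 0.3150, 0.3663)
P(in Marsh after 4 days) = 0.3150

0.3150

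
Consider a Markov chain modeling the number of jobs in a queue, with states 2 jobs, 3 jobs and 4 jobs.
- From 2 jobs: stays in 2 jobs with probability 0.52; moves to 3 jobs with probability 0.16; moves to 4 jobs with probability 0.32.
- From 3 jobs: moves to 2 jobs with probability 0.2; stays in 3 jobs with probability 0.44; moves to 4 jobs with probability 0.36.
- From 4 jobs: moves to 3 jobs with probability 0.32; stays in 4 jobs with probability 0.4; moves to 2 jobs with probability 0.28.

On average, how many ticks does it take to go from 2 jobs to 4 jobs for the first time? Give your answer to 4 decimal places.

Let t(s) be the expected number of ticks to first reach 4 jobs from state s, with t(4 jobs) = 0. Conditioning on the first tick:
t(2 jobs) = 1 + 0.52·t(2 jobs) + 0.16·t(3 jobs)
t(3 jobs) = 1 + 0.2·t(2 jobs) + 0.44·t(3 jobs)
Solving: t(2 jobs) = 3.0405, t(3 jobs) = 2.8716.
Expected ticks from 2 jobs to 4 jobs: 3.0405.

3.0405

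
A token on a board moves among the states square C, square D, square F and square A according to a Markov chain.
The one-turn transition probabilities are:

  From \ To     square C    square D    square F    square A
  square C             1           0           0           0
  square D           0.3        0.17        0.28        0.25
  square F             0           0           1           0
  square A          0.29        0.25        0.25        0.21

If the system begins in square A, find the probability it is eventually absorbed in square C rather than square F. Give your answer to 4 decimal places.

0.5322

Let h(s) be the probability of absorption at square C starting from transient state s. Then h(square C) = 1 and h(square F) = 0. By first-step analysis:
h(square D) = 0.3·1 + 0.17·h(square D) + 0.28·0 + 0.25·h(square A)
h(square A) = 0.29·1 + 0.25·h(square D) + 0.25·0 + 0.21·h(square A)
Solving: h(square D) = 0.5217, h(square A) = 0.5322.
Starting from square A, the probability is 0.5322.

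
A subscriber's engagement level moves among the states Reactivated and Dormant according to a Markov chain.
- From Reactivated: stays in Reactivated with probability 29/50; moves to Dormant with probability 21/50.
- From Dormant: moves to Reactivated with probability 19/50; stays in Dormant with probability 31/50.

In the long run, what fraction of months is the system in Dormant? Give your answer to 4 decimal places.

Let the stationary distribution be π with π = πP and π_1 + π_2 = 1.
π_1 = 0.58·π_1 + 0.38·π_2
Solving with the normalization constraint gives π = (0.4750, 0.5250).
So the stationary probability of Dormant is 0.5250.

0.5250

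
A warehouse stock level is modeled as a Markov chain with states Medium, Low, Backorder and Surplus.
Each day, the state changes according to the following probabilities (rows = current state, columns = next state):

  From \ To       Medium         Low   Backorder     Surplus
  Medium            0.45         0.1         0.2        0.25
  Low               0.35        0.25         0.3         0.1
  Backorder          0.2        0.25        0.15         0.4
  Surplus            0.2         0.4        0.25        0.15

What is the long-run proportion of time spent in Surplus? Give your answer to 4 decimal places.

0.2255

Let the stationary distribution be π with π = πP and π_1 + π_2 + π_3 + π_4 = 1.
π_1 = 0.45·π_1 + 0.35·π_2 + 0.2·π_3 + 0.2·π_4
π_2 = 0.1·π_1 + 0.25·π_2 + 0.25·π_3 + 0.4·π_4
π_3 = 0.2·π_1 + 0.3·π_2 + 0.15·π_3 + 0.25·π_4
Solving with the normalization constraint gives π = (0.3140, 0.2367, 0.2238, 0.2255).
So the stationary probability of Surplus is 0.2255.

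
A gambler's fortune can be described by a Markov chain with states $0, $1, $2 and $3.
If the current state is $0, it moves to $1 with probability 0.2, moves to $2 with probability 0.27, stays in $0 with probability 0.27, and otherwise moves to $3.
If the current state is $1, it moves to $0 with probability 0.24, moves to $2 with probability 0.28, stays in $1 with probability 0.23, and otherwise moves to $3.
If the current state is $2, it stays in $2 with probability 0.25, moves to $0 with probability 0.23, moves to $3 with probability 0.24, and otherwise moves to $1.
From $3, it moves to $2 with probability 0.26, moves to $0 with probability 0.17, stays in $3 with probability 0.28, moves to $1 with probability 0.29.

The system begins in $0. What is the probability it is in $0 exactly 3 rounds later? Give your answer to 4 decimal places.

Propagate the distribution vector 3 rounds from $0.
After 0 rounds: (1.0000, 0.0000, 0.0000, 0.0000)
After 1 round: (0.2700, 0.2000, 0.2700, 0.2600)
After 2 rounds: (0.2272, 0.2510, 0.2640, 0.2578)
After 3 rounds: (0.2261, 0.2519, 0.2647, 0.2574)
P(in $0 after 3 rounds) = 0.2261

0.2261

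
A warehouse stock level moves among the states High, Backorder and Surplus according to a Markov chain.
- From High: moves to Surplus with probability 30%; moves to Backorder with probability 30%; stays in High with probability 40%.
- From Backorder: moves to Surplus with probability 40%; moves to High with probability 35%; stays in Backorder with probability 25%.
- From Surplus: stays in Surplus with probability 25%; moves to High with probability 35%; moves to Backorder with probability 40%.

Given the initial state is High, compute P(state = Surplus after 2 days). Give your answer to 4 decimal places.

Sum over the intermediate state after 1 day:
P = P(High→High)·P(High→Surplus) + P(High→Backorder)·P(Backorder→Surplus) + P(High→Surplus)·P(Surplus→Surplus)
  = 0.4×0.3 + 0.3×0.4 + 0.3×0.25
  = 0.1200 + 0.1200 + 0.0750 = 0.3150

0.3150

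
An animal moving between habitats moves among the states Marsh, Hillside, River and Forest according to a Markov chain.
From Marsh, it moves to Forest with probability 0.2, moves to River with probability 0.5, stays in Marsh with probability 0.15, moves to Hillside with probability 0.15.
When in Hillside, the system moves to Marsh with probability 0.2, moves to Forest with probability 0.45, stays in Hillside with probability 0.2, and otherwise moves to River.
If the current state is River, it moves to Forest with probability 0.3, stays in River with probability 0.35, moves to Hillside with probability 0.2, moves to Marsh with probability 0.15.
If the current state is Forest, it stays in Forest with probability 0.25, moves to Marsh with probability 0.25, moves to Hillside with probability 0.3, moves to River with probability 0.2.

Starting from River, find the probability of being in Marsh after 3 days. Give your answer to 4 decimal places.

0.1911

Propagate the distribution vector 3 days from River.
After 0 days: (0.0000, 0.0000, 1.0000, 0.0000)
After 1 day: (0.1500, 0.2000, 0.3500, 0.3000)
After 2 days: (0.1900, 0.2225, 0.2875, 0.3000)
After 3 days: (0.1911, 0.2205, 0.2890, 0.2994)
P(in Marsh after 3 days) = 0.1911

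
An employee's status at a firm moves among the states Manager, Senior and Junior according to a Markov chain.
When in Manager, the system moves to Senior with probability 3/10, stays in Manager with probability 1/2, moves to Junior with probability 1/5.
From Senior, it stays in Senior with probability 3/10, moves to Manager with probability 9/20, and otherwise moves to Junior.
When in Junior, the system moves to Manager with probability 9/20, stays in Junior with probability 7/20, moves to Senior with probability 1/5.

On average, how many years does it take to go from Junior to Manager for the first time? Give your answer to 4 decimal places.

Let t(s) be the expected number of years to first reach Manager from state s, with t(Manager) = 0. Conditioning on the first year:
t(Senior) = 1 + 0.3·t(Senior) + 0.25·t(Junior)
t(Junior) = 1 + 0.2·t(Senior) + 0.35·t(Junior)
Solving: t(Senior) = 2.2222, t(Junior) = 2.2222.
Expected years from Junior to Manager: 2.2222.

2.2222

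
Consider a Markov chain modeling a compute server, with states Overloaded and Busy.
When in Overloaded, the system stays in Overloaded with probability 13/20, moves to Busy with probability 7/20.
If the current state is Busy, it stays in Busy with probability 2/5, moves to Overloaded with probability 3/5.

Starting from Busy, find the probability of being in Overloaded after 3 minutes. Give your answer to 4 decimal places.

0.6315

Propagate the distribution vector 3 minutes from Busy.
After 0 minutes: (0.0000, 1.0000)
After 1 minute: (0.6000, 0.4000)
After 2 minutes: (0.6300, 0.3700)
After 3 minutes: (0.6315, 0.3685)
P(in Overloaded after 3 minutes) = 0.6315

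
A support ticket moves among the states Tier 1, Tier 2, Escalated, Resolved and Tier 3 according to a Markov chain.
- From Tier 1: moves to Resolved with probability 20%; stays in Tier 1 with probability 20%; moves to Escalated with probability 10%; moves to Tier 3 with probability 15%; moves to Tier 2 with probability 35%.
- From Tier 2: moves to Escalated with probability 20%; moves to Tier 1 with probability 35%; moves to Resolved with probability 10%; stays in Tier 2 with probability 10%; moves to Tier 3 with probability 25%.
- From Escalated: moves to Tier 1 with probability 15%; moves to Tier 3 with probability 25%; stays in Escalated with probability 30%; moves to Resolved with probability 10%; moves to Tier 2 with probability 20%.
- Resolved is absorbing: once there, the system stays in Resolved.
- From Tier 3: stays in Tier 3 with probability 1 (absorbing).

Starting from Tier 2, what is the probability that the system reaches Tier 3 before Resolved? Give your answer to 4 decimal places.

0.6369

Let h(s) be the probability of absorption at Tier 3 starting from transient state s. Then h(Tier 3) = 1 and h(Resolved) = 0. By first-step analysis:
h(Tier 1) = 0.2·h(Tier 1) + 0.35·h(Tier 2) + 0.1·h(Escalated) + 0.2·0 + 0.15·1
h(Tier 2) = 0.35·h(Tier 1) + 0.1·h(Tier 2) + 0.2·h(Escalated) + 0.1·0 + 0.25·1
h(Escalated) = 0.15·h(Tier 1) + 0.2·h(Tier 2) + 0.3·h(Escalated) + 0.1·0 + 0.25·1
Solving: h(Tier 1) = 0.5482, h(Tier 2) = 0.6369, h(Escalated) = 0.6566.
Starting from Tier 2, the probability is 0.6369.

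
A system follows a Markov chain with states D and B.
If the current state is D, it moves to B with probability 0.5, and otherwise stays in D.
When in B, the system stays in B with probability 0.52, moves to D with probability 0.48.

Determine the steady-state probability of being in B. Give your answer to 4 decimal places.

0.5102

Let the stationary distribution be π with π = πP and π_1 + π_2 = 1.
π_1 = 0.5·π_1 + 0.48·π_2
Solving with the normalization constraint gives π = (0.4898, 0.5102).
So the stationary probability of B is 0.5102.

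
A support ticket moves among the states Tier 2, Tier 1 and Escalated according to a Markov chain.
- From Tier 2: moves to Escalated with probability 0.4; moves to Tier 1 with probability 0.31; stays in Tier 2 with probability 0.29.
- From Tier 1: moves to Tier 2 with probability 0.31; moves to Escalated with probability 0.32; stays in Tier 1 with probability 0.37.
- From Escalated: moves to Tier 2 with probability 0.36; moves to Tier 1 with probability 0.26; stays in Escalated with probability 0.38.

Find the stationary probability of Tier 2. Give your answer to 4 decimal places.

Let the stationary distribution be π with π = πP and π_1 + π_2 + π_3 = 1.
π_1 = 0.29·π_1 + 0.31·π_2 + 0.36·π_3
π_2 = 0.31·π_1 + 0.37·π_2 + 0.26·π_3
Solving with the normalization constraint gives π = (0.3220, 0.3102, 0.3678).
So the stationary probability of Tier 2 is 0.3220.

0.3220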